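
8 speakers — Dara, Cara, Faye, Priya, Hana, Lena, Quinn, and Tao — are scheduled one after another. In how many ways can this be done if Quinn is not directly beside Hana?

30240

Of the 8! = 40320 arrangements, those with Quinn and Hana adjacent number 2 × 7! = 10080 (treat the pair as a block with 2 internal orders).
So 40320 − 10080 = 30240 arrangements keep them apart.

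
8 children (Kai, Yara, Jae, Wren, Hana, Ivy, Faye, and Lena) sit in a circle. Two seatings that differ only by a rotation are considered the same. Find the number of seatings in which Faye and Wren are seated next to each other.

1440

Treat {Faye, Wren} as one unit (2 internal orders) and seat the resulting 7 units around the table: (6)! circular arrangements.
So 2 × (6)! = 2 × 720 = 1440.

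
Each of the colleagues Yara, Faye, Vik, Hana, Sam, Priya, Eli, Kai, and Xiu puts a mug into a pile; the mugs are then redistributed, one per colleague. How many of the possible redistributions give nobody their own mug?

This is the derangement count D_9: permutations of 9 items with no fixed point.
By inclusion–exclusion this is Σ_{j=0}^{9} (−1)^j C(9,j)·(9−j)!.
Computing: 362880 − 362880 + 181440 − 60480 + 15120 − 3024 + 504 − 72 + 9 − 1 = 133496.

133496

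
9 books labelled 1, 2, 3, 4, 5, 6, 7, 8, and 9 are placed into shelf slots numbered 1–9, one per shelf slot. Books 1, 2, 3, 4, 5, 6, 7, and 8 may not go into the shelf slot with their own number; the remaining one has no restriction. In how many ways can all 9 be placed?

Let Aᵢ (for 1 ≤ i ≤ 8) be the placements that put book i in its forbidden shelf slot. Any j of these fix j positions, leaving (9−j)! ways to fill the rest, and there are C(8,j) ways to pick which j.
By inclusion–exclusion, the number of valid placements is Σ_{j=0}^{8} (−1)^j C(8,j)·(9−j)!.
Computing: 362880 − 322560 + 141120 − 40320 + 8400 − 1344 + 168 − 16 + 1 = 148329.

148329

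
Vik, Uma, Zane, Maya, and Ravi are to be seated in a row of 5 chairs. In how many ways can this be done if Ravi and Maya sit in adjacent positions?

Place the 3 others and the Ravi-Maya pair as 4 objects in a line; the pair has 2 internal arrangements.
That gives 2 × 4! = 2 × 24 = 48.

48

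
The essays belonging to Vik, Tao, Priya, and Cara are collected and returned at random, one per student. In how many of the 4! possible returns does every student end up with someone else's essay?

Count assignments avoiding every fixed point. For any j of the 4 students fixed to their own essay, the other 4−j can be arranged in (4−j)! ways.
By inclusion–exclusion this is Σ_{j=0}^{4} (−1)^j C(4,j)·(4−j)!.
Computing: 24 − 24 + 12 − 4 + 1 = 9.

9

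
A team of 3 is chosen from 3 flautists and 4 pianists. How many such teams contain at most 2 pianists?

31

Split by how many pianists are chosen (0 through 2).
Sum: C(4,0)·C(3,3) + C(4,1)·C(3,2) + C(4,2)·C(3,1) = 1 + 12 + 18 = 31.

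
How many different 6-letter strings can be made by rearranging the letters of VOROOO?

30

The 6 letters of VOROOO have repeats: O appearing 4 times.
Dividing 6! = 720 by 4! = 24 for the repeated letters gives 30.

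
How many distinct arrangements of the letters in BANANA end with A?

30

With the last slot taken by A, it remains to arrange the other 5 letters (BNANA).
Those 5 letters have A appearing twice and N appearing twice, giving (5)!/(2!·2!) = 30.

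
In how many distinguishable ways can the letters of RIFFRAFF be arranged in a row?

840

RIFFRAFF has 8 letters with F appearing 4 times and R appearing twice.
The number of distinct arrangements is 8!/(4!·2!) = 40320/48 = 840.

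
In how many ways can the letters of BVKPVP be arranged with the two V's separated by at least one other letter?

120

Total arrangements of BVKPVP: 6!/(2!·2!) = 180.
If the two V's are adjacent, glue them into one block, leaving 5 items to arrange: (5)!/(2!) = 60 ways.
Hence 180 − 60 = 120.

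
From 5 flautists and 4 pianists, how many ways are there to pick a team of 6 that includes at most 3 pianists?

Split by how many pianists are chosen (0 through 3).
Sum: C(4,0)·C(5,6) + C(4,1)·C(5,5) + C(4,2)·C(5,4) + C(4,3)·C(5,3) = 0 + 4 + 30 + 40 = 74.

74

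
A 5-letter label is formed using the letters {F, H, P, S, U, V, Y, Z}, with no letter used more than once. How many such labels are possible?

6720

This is a permutation of 5 out of 8: P(8,5) = 8!/3!.
That product is 8 × 7 × 6 × 5 × 4 = 6720.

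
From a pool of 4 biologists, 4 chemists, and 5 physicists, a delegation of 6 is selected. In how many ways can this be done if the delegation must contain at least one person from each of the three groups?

1520

Unrestricted: C(13,6) = 1716 ways to pick any 6 of the 13.
Selections missing a whole group: no biologists → C(9,6) = 84; no chemists → C(9,6) = 84; no physicists → C(8,6) = 28.
Add back selections omitting two groups (i.e. drawn from a single group): C(4,6) + C(4,6) + C(5,6) = 0.
By inclusion–exclusion: 1716 − 196 + 0 = 1520.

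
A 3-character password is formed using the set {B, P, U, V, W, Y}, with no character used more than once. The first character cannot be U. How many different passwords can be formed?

100

The first character has 6−1 = 5 choices (anything except U).
The remaining 2 characters are filled from the other 5 symbols without repetition: 5 × 4 = 20.
Total: 5 × 20 = 100.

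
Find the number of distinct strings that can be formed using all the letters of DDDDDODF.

56

DDDDDODF has 8 letters with D appearing 6 times.
Dividing 8! = 40320 by 6! = 720 for the repeated letters gives 56.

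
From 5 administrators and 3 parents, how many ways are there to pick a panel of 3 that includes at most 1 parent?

Split by how many parents are chosen (0 through 1).
Sum: C(3,0)·C(5,3) + C(3,1)·C(5,2) = 10 + 30 = 40.

40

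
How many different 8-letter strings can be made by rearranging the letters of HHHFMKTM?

3360

Letter multiplicities in HHHFMKTM: F×1, H×3, K×1, M×2, T×1.
The number of distinct arrangements is 8!/(3!·2!) = 40320/12 = 3360.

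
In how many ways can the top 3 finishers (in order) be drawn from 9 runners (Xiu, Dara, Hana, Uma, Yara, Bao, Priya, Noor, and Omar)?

There are 9 choices for 1st place, 8 for 2nd, and 7 for 3rd.
That gives 9 × 8 × 7 = 504.

504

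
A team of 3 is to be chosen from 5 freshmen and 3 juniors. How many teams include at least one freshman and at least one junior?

With no constraint there are C(8,3) = 56 possible selections.
Selections missing a whole group: no freshmen → C(3,3) = 1; no juniors → C(5,3) = 10.
Both groups omitted at once is impossible, so 56 − 11 = 45.

45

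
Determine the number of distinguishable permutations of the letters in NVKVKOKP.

3360

NVKVKOKP has 8 letters with K appearing 3 times and V appearing twice.
The number of distinct arrangements is 8!/(3!·2!) = 40320/12 = 3360.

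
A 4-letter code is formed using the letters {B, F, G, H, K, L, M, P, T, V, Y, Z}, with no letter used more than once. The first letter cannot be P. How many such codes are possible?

The first letter has 12−1 = 11 choices (anything except P).
The remaining 3 letters are filled from the other 11 symbols without repetition: 11 × 10 × 9 = 990.
Total: 11 × 990 = 10890.

10890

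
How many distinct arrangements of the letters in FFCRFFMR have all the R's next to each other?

Treat the 2 copies of R as a single block. The multiset to arrange is then {RR, C, F, F, F, F, M}, 7 items in all.
That gives (7)!/(4!) = 210 arrangements.

210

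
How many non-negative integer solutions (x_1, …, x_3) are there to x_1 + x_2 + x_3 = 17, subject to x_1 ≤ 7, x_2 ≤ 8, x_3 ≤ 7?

Without the upper bounds there are C(19,2) = 171 ways to split 17 among 3 variables.
Subtract solutions that violate a single cap (substitute x_i' = x_i − (cap_i+1)): x_1 ≥ 8 gives C(11,2) = 55; x_2 ≥ 9 gives C(10,2) = 45; x_3 ≥ 8 gives C(11,2) = 55. Together 155.
Add back pairs where two caps are both exceeded: 1 + 3 + 1 = 5.
By inclusion–exclusion the count is 171 − 155 + 5 = 21.

21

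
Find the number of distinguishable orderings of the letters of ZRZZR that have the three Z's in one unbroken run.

Treat the 3 copies of Z as a single block. The multiset to arrange is then {ZZZ, R, R}, 3 items in all.
That gives (3)!/(2!) = 3 arrangements.

3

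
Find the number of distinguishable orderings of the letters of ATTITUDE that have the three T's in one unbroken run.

Treat the 3 copies of T as a single block. The multiset to arrange is then {TTT, A, D, E, I, U}, 6 items in all.
All 6 items are distinct, so there are (6)! = 720 arrangements.

720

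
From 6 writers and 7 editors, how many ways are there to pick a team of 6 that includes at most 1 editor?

43

Split by how many editors are chosen (0 through 1).
Sum: C(7,0)·C(6,6) + C(7,1)·C(6,5) = 1 + 42 = 43.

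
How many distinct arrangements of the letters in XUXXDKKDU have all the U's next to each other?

1680

Treat the 2 copies of U as a single block. The multiset to arrange is then {UU, D, D, K, K, X, X, X}, 8 items in all.
That gives (8)!/(3!·2!·2!) = 1680 arrangements.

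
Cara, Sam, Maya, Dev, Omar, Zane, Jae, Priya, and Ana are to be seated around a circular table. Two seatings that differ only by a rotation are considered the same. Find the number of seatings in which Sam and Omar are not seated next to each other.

All circular seatings of 9 people number (8)! = 40320.
Seatings with Sam beside Omar: treat them as a block with 2 internal orders, giving 2 × (7)! = 10080.
Subtracting, 40320 − 10080 = 30240.

30240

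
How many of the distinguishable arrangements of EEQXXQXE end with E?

Fix E in the last position and arrange the remaining 7 letters.
Those 7 letters have E appearing twice, Q appearing twice, and X appearing 3 times, giving (7)!/(3!·2!·2!) = 210.

210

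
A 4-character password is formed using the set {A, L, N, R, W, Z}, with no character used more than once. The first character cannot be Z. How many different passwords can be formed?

300

The first character has 6−1 = 5 choices (anything except Z).
The remaining 3 characters are filled from the other 5 symbols without repetition: 5 × 4 × 3 = 60.
Total: 5 × 60 = 300.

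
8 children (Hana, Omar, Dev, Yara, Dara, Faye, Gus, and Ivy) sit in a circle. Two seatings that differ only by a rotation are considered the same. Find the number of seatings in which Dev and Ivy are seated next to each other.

1440

Glue Dev and Ivy into a block (2 internal orders). Seating 7 units around a circle gives (6)! arrangements.
So 2 × (6)! = 2 × 720 = 1440.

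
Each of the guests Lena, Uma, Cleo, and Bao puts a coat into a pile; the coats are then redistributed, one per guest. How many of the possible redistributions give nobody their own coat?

Count assignments avoiding every fixed point. For any j of the 4 guests fixed to their own coat, the other 4−j can be arranged in (4−j)! ways.
By inclusion–exclusion this is Σ_{j=0}^{4} (−1)^j C(4,j)·(4−j)!.
Computing: 24 − 24 + 12 − 4 + 1 = 9.

9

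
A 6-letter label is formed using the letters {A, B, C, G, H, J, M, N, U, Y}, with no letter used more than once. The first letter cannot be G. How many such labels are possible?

The first letter has 10−1 = 9 choices (anything except G).
The remaining 5 letters are filled from the other 9 symbols without repetition: 9 × 8 × 7 × 6 × 5 = 15120.
Total: 9 × 15120 = 136080.

136080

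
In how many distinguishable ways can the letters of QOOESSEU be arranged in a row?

Letter multiplicities in QOOESSEU: E×2, O×2, Q×1, S×2, U×1.
So there are 8! / (2!·2!·2!) = 5040 distinguishable arrangements.

5040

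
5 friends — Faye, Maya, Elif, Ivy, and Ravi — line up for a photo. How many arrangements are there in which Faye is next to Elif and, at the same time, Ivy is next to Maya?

24

Treat {Faye,Elif} as one block (2 orders) and {Ivy,Maya} as another (2 orders).
That leaves 3 units to arrange: 2 × 2 × 3! = 4 × 6 = 24.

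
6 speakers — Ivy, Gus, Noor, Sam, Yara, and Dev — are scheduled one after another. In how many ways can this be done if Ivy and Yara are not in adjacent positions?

There are 6! = 720 arrangements in all. If Ivy and Yara are adjacent, merging them into one block gives 2·(5)! = 240 arrangements.
So 720 − 240 = 480 arrangements keep them apart.

480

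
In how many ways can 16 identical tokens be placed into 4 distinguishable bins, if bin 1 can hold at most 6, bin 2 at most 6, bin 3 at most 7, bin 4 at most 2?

46

Ignoring the caps, the number of non-negative solutions to x_1+…+x_4 = 16 is C(19,3) = 969.
Subtract solutions that violate a single cap (substitute x_i' = x_i − (cap_i+1)): x_1 ≥ 7 gives C(12,3) = 220; x_2 ≥ 7 gives C(12,3) = 220; x_3 ≥ 8 gives C(11,3) = 165; x_4 ≥ 3 gives C(16,3) = 560. Together 1165.
Add back pairs where two caps are both exceeded: 10 + 4 + 84 + 4 + 84 + 56 = 242.
By inclusion–exclusion the count is 969 − 1165 + 242 = 46.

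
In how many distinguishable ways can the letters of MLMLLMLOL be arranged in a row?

The 9 letters of MLMLLMLOL have repeats: L appearing 5 times and M appearing 3 times.
So there are 9! / (5!·3!) = 504 distinguishable arrangements.

504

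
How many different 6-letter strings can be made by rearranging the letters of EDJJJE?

60

The 6 letters of EDJJJE have repeats: E appearing twice and J appearing 3 times.
So there are 6! / (3!·2!) = 60 distinguishable arrangements.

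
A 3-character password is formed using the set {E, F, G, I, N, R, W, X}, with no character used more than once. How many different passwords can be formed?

This is a permutation of 3 out of 8: P(8,3) = 8!/5!.
That product is 8 × 7 × 6 = 336.

336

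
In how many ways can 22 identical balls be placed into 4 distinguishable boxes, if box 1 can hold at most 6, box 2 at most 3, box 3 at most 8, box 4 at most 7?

Without the upper bounds there are C(25,3) = 2300 ways to split 22 among 4 boxes.
Subtract solutions that violate a single cap (substitute x_i' = x_i − (cap_i+1)): x_1 ≥ 7 gives C(18,3) = 816; x_2 ≥ 4 gives C(21,3) = 1330; x_3 ≥ 9 gives C(16,3) = 560; x_4 ≥ 8 gives C(17,3) = 680. Together 3386.
Add back pairs where two caps are both exceeded: 364 + 84 + 120 + 220 + 286 + 56 = 1130.
Subtract triples: 10 + 20 + 0 + 4 = 34.
By inclusion–exclusion the count is 2300 − 3386 + 1130 − 34 = 10.

10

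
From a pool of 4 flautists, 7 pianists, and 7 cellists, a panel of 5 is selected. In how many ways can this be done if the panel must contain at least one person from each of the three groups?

5684

Unrestricted: C(18,5) = 8568 ways to pick any 5 of the 18.
Selections missing a whole group: no flautists → C(14,5) = 2002; no pianists → C(11,5) = 462; no cellists → C(11,5) = 462.
Add back selections omitting two groups (i.e. drawn from a single group): C(4,5) + C(7,5) + C(7,5) = 42.
By inclusion–exclusion: 8568 − 2926 + 42 = 5684.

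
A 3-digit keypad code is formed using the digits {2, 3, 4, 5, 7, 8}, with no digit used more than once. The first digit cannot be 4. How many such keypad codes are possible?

100

The first digit has 6−1 = 5 choices (anything except 4).
The remaining 2 digits are filled from the other 5 symbols without repetition: 5 × 4 = 20.
Total: 5 × 20 = 100.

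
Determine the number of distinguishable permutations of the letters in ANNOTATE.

Letter multiplicities in ANNOTATE: A×2, E×1, N×2, O×1, T×2.
So there are 8! / (2!·2!·2!) = 5040 distinguishable arrangements.

5040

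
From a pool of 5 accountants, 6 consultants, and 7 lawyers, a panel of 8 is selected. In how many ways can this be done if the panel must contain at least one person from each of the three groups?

Unrestricted: C(18,8) = 43758 ways to pick any 8 of the 18.
Selections missing a whole group: no accountants → C(13,8) = 1287; no consultants → C(12,8) = 495; no lawyers → C(11,8) = 165.
Add back selections omitting two groups (i.e. drawn from a single group): C(5,8) + C(6,8) + C(7,8) = 0.
By inclusion–exclusion: 43758 − 1947 + 0 = 41811.

41811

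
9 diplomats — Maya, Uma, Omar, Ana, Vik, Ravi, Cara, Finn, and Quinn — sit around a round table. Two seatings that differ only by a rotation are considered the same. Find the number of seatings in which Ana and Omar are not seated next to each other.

30240

All circular seatings of 9 people number (8)! = 40320.
Those with Ana next to Omar: fuse the pair into one unit and seat 8 units around a circle — 2·(7)! = 10080.
Subtracting, 40320 − 10080 = 30240.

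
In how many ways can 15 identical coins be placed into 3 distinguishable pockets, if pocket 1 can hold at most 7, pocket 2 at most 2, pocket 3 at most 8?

Without the upper bounds there are C(17,2) = 136 ways to split 15 among 3 pockets.
Subtract solutions that violate a single cap (substitute x_i' = x_i − (cap_i+1)): x_1 ≥ 8 gives C(9,2) = 36; x_2 ≥ 3 gives C(14,2) = 91; x_3 ≥ 9 gives C(8,2) = 28. Together 155.
Add back pairs where two caps are both exceeded: 15 + 0 + 10 = 25.
By inclusion–exclusion the count is 136 − 155 + 25 = 6.

6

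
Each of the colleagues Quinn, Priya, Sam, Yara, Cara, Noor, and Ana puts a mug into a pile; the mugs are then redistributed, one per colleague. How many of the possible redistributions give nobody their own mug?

1854

Count assignments avoiding every fixed point. For any j of the 7 colleagues fixed to their own mug, the other 7−j can be arranged in (7−j)! ways.
By inclusion–exclusion this is Σ_{j=0}^{7} (−1)^j C(7,j)·(7−j)!.
Computing: 5040 − 5040 + 2520 − 840 + 210 − 42 + 7 − 1 = 1854.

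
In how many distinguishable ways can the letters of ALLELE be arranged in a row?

60

The 6 letters of ALLELE have repeats: E appearing twice and L appearing 3 times.
So there are 6! / (3!·2!) = 60 distinguishable arrangements.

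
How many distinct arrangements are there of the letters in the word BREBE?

30

BREBE has 5 letters with B appearing twice and E appearing twice.
So there are 5! / (2!·2!) = 30 distinguishable arrangements.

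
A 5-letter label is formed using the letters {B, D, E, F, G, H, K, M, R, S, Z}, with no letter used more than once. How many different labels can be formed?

With no repetition, fill the 5 letters in order: 11 choices, then 10, down to 7.
That product is 11 × 10 × 9 × 8 × 7 = 55440.

55440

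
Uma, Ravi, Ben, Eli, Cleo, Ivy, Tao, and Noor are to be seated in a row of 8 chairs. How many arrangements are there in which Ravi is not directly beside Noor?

There are 8! = 40320 arrangements in all. If Ravi and Noor are adjacent, merging them into one block gives 2·(7)! = 10080 arrangements.
Complementary counting: 40320 − 10080 = 30240.

30240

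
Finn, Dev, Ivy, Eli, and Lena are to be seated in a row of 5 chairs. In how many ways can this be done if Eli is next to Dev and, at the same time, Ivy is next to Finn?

24

Treat {Eli,Dev} as one block (2 orders) and {Ivy,Finn} as another (2 orders).
That leaves 3 units to arrange: 2 × 2 × 3! = 4 × 6 = 24.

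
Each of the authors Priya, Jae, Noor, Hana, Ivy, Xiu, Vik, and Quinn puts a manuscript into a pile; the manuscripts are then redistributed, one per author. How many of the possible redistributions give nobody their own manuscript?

14833

This is the derangement count D_8: permutations of 8 items with no fixed point.
By inclusion–exclusion this is Σ_{j=0}^{8} (−1)^j C(8,j)·(8−j)!.
Computing: 40320 − 40320 + 20160 − 6720 + 1680 − 336 + 56 − 8 + 1 = 14833.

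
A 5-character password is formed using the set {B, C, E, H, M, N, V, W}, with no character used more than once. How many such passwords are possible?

With no repetition, fill the 5 characters in order: 8 choices, then 7, down to 4.
8 × 7 × 6 × 5 × 4 = 6720.

6720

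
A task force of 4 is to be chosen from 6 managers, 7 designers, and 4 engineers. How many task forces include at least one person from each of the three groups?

1176

Unrestricted: C(17,4) = 2380 ways to pick any 4 of the 17.
Selections missing a whole group: no managers → C(11,4) = 330; no designers → C(10,4) = 210; no engineers → C(13,4) = 715.
Add back selections omitting two groups (i.e. drawn from a single group): C(6,4) + C(7,4) + C(4,4) = 51.
By inclusion–exclusion: 2380 − 1255 + 51 = 1176.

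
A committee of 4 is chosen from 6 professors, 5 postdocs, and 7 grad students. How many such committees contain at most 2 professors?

Split by how many professors are chosen (0 through 2).
Sum: C(6,0)·C(12,4) + C(6,1)·C(12,3) + C(6,2)·C(12,2) = 495 + 1320 + 990 = 2805.

2805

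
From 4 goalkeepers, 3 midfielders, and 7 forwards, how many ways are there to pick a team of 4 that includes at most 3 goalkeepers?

1000

Split by how many goalkeepers are chosen (0 through 3).
Sum: C(4,0)·C(10,4) + C(4,1)·C(10,3) + C(4,2)·C(10,2) + C(4,3)·C(10,1) = 210 + 480 + 270 + 40 = 1000.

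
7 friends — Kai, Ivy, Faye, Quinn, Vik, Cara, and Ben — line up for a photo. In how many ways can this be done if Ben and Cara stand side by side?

1440

Glue Ben and Cara into one block (2 internal orders), leaving 6 units to arrange in a row.
So the count is 2·(6)! = 1440.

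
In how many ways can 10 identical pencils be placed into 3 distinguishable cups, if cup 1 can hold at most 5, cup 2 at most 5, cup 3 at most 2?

6

Ignoring the caps, the number of non-negative solutions to x_1+…+x_3 = 10 is C(12,2) = 66.
Subtract solutions that violate a single cap (substitute x_i' = x_i − (cap_i+1)): x_1 ≥ 6 gives C(6,2) = 15; x_2 ≥ 6 gives C(6,2) = 15; x_3 ≥ 3 gives C(9,2) = 36. Together 66.
Add back pairs where two caps are both exceeded: 0 + 3 + 3 = 6.
By inclusion–exclusion the count is 66 − 66 + 6 = 6.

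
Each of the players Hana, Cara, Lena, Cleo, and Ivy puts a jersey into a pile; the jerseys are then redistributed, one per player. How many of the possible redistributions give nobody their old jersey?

44

This is the derangement count D_5: permutations of 5 items with no fixed point.
By inclusion–exclusion this is Σ_{j=0}^{5} (−1)^j C(5,j)·(5−j)!.
Computing: 120 − 120 + 60 − 20 + 5 − 1 = 44.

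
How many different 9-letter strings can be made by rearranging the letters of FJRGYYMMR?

Letter multiplicities in FJRGYYMMR: F×1, G×1, J×1, M×2, R×2, Y×2.
Dividing 9! = 362880 by 2!·2!·2! = 8 for the repeated letters gives 45360.

45360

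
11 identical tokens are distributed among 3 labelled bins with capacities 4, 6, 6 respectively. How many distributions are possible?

By stars and bars, unrestricted non-negative solutions to x_1+…+x_3 = 11 number C(11+2,2) = 78.
Subtract solutions that violate a single cap (substitute x_i' = x_i − (cap_i+1)): x_1 ≥ 5 gives C(8,2) = 28; x_2 ≥ 7 gives C(6,2) = 15; x_3 ≥ 7 gives C(6,2) = 15. Together 58.
No two caps can be exceeded simultaneously, so the pair terms are all 0.
By inclusion–exclusion the count is 78 − 58 + 0 = 20.

20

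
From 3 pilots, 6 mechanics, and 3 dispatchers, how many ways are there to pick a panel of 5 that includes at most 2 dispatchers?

Split by how many dispatchers are chosen (0 through 2).
Sum: C(3,0)·C(9,5) + C(3,1)·C(9,4) + C(3,2)·C(9,3) = 126 + 378 + 252 = 756.

756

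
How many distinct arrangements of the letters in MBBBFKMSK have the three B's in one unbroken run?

Treat the 3 copies of B as a single block. The multiset to arrange is then {BBB, F, K, K, M, M, S}, 7 items in all.
That gives (7)!/(2!·2!) = 1260 arrangements.

1260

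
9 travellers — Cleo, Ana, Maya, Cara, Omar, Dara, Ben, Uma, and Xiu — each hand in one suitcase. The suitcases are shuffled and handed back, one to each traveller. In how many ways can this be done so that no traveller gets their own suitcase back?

133496

This is the derangement count D_9: permutations of 9 items with no fixed point.
By inclusion–exclusion this is Σ_{j=0}^{9} (−1)^j C(9,j)·(9−j)!.
Computing: 362880 − 362880 + 181440 − 60480 + 15120 − 3024 + 504 − 72 + 9 − 1 = 133496.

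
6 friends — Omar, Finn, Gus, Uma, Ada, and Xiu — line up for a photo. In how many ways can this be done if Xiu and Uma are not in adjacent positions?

480

There are 6! = 720 arrangements in all. If Xiu and Uma are adjacent, merging them into one block gives 2·(5)! = 240 arrangements.
So 720 − 240 = 480 arrangements keep them apart.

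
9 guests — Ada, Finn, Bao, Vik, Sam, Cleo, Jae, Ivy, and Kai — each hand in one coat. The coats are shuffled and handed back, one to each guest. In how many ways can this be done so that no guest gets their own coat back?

133496

Count assignments avoiding every fixed point. For any j of the 9 guests fixed to their own coat, the other 9−j can be arranged in (9−j)! ways.
By inclusion–exclusion this is Σ_{j=0}^{9} (−1)^j C(9,j)·(9−j)!.
Computing: 362880 − 362880 + 181440 − 60480 + 15120 − 3024 + 504 − 72 + 9 − 1 = 133496.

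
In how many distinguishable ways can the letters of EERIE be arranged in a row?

20

EERIE has 5 letters with E appearing 3 times.
The number of distinct arrangements is 5!/(3!) = 120/6 = 20.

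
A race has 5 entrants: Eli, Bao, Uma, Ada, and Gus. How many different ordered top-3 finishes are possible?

There are 5 choices for 1st place, 4 for 2nd, and 3 for 3rd.
That gives 5 × 4 × 3 = 60.

60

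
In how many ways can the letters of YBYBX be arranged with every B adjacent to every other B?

Treat the 2 copies of B as a single block. The multiset to arrange is then {BB, X, Y, Y}, 4 items in all.
That gives (4)!/(2!) = 12 arrangements.

12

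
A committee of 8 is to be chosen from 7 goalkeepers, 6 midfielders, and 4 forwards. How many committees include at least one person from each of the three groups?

With no constraint there are C(17,8) = 24310 possible selections.
Selections missing a whole group: no goalkeepers → C(10,8) = 45; no midfielders → C(11,8) = 165; no forwards → C(13,8) = 1287.
Add back selections omitting two groups (i.e. drawn from a single group): C(7,8) + C(6,8) + C(4,8) = 0.
By inclusion–exclusion: 24310 − 1497 + 0 = 22813.

22813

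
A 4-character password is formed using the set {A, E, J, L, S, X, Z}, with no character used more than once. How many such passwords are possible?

840

This is a permutation of 4 out of 7: P(7,4) = 7!/3!.
That product is 7 × 6 × 5 × 4 = 840.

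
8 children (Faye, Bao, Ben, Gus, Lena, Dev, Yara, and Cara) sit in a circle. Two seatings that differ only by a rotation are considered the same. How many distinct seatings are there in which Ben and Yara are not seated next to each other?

3600

Without the restriction there are (7)! = 5040 seatings.
Seatings with Ben beside Yara: treat them as a block with 2 internal orders, giving 2 × (6)! = 1440.
Subtracting, 5040 − 1440 = 3600.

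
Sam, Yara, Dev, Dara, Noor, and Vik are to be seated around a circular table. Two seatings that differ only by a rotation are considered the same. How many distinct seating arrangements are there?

120

Fix one person's seat to break rotational symmetry; the remaining 5 people can be arranged in (5)! = 120 ways.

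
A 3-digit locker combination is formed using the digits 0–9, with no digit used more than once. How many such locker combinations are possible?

720

Choose and order 3 of the 10 symbols: the first digit has 10 options, the next 9, then 8.
10 × 9 × 8 = 720.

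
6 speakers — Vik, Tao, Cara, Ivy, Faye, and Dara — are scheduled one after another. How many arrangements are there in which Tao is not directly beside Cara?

480

Of the 6! = 720 arrangements, those with Tao and Cara adjacent number 2 × 5! = 240 (treat the pair as a block with 2 internal orders).
Complementary counting: 720 − 240 = 480.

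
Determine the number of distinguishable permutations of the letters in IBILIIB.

IBILIIB has 7 letters with B appearing twice and I appearing 4 times.
So there are 7! / (4!·2!) = 105 distinguishable arrangements.

105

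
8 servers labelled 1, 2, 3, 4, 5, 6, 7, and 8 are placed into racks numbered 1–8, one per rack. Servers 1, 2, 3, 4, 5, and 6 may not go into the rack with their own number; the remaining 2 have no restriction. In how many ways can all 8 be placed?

18806

Let Aᵢ (for 1 ≤ i ≤ 6) be the placements that put server i in its forbidden rack. Any j of these fix j positions, leaving (8−j)! ways to fill the rest, and there are C(6,j) ways to pick which j.
By inclusion–exclusion, the number of valid placements is Σ_{j=0}^{6} (−1)^j C(6,j)·(8−j)!.
Computing: 40320 − 30240 + 10800 − 2400 + 360 − 36 + 2 = 18806.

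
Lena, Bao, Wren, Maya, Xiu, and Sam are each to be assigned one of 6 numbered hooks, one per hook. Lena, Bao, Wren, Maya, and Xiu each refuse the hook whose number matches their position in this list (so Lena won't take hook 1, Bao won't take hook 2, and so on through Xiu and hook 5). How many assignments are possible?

Let Aᵢ (for 1 ≤ i ≤ 5) be the placements that put person i in their forbidden hook. Any j of these fix j positions, leaving (6−j)! ways to fill the rest, and there are C(5,j) ways to pick which j.
By inclusion–exclusion, the number of valid placements is Σ_{j=0}^{5} (−1)^j C(5,j)·(6−j)!.
Computing: 720 − 600 + 240 − 60 + 10 − 1 = 309.

309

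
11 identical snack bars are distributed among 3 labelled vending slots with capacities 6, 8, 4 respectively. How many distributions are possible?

29

By stars and bars, unrestricted non-negative solutions to x_1+…+x_3 = 11 number C(11+2,2) = 78.
Subtract solutions that violate a single cap (substitute x_i' = x_i − (cap_i+1)): x_1 ≥ 7 gives C(6,2) = 15; x_2 ≥ 9 gives C(4,2) = 6; x_3 ≥ 5 gives C(8,2) = 28. Together 49.
No two caps can be exceeded simultaneously, so the pair terms are all 0.
By inclusion–exclusion the count is 78 − 49 + 0 = 29.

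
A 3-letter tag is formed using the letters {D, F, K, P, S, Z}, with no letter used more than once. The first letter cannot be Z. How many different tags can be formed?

The first letter has 6−1 = 5 choices (anything except Z).
The remaining 2 letters are filled from the other 5 symbols without repetition: 5 × 4 = 20.
Total: 5 × 20 = 100.

100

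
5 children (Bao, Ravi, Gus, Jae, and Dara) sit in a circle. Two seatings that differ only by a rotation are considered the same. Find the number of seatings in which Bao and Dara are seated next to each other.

12

Glue Bao and Dara into a block (2 internal orders). Seating 4 units around a circle gives (3)! arrangements.
So 2 × (3)! = 2 × 6 = 12.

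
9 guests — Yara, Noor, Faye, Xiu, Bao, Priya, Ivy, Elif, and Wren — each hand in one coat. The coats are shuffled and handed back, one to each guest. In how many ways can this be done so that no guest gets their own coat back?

133496

Let Aᵢ be the assignments in which guest i gets their own coat. We want the size of the complement of A₁∪…∪A_9.
By inclusion–exclusion this is Σ_{j=0}^{9} (−1)^j C(9,j)·(9−j)!.
Computing: 362880 − 362880 + 181440 − 60480 + 15120 − 3024 + 504 − 72 + 9 − 1 = 133496.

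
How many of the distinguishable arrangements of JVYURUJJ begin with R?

Fix R in the first position and arrange the remaining 7 letters.
Those 7 letters have J appearing 3 times and U appearing twice, giving (7)!/(3!·2!) = 420.

420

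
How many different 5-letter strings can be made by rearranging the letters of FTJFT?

The 5 letters of FTJFT have repeats: F appearing twice and T appearing twice.
The number of distinct arrangements is 5!/(2!·2!) = 120/4 = 30.

30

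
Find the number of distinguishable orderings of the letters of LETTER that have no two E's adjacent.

120

Total arrangements of LETTER: 6!/(2!·2!) = 180.
If the two E's are adjacent, glue them into one block, leaving 5 items to arrange: (5)!/(2!) = 60 ways.
Hence 180 − 60 = 120.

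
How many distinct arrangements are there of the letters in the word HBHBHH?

The 6 letters of HBHBHH have repeats: B appearing twice and H appearing 4 times.
Dividing 6! = 720 by 4!·2! = 48 for the repeated letters gives 15.

15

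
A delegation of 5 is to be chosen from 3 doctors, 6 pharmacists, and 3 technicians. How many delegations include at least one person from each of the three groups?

With no constraint there are C(12,5) = 792 possible selections.
Subtract selections that omit an entire group: no doctors → C(9,5) = 126; no pharmacists → C(6,5) = 6; no technicians → C(9,5) = 126.
Add back selections omitting two groups (i.e. drawn from a single group): C(3,5) + C(6,5) + C(3,5) = 6.
By inclusion–exclusion: 792 − 258 + 6 = 540.

540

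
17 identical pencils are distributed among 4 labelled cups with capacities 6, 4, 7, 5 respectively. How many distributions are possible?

Without the upper bounds there are C(20,3) = 1140 ways to split 17 among 4 cups.
Subtract solutions that violate a single cap (substitute x_i' = x_i − (cap_i+1)): x_1 ≥ 7 gives C(13,3) = 286; x_2 ≥ 5 gives C(15,3) = 455; x_3 ≥ 8 gives C(12,3) = 220; x_4 ≥ 6 gives C(14,3) = 364. Together 1325.
Add back pairs where two caps are both exceeded: 56 + 10 + 35 + 35 + 84 + 20 = 240.
By inclusion–exclusion the count is 1140 − 1325 + 240 = 55.

55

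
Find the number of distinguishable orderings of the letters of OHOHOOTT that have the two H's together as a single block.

105

Treat the 2 copies of H as a single block. The multiset to arrange is then {HH, O, O, O, O, T, T}, 7 items in all.
That gives (7)!/(4!·2!) = 105 arrangements.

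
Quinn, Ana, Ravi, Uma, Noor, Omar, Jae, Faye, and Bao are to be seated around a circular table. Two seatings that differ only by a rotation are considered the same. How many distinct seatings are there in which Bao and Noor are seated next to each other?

10080

Treat {Bao, Noor} as one unit (2 internal orders) and seat the resulting 8 units around the table: (7)! circular arrangements.
So 2 × (7)! = 2 × 5040 = 10080.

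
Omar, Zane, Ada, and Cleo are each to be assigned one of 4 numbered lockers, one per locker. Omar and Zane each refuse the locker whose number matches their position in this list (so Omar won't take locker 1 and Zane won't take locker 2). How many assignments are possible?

14

Let Aᵢ (for i ∈ {1, 2}) be the placements that put person i in their forbidden locker. Any j of these fix j positions, leaving (4−j)! ways to fill the rest, and there are C(2,j) ways to pick which j.
By inclusion–exclusion, the number of valid placements is Σ_{j=0}^{2} (−1)^j C(2,j)·(4−j)!.
Computing: 24 − 12 + 2 = 14.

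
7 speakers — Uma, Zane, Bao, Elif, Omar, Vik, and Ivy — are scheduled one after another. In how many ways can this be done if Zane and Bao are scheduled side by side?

Glue Zane and Bao into one block (2 internal orders), leaving 6 units to arrange in a row.
So the count is 2·(6)! = 1440.

1440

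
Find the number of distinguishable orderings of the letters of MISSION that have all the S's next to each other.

Treat the 2 copies of S as a single block. The multiset to arrange is then {SS, I, I, M, N, O}, 6 items in all.
That gives (6)!/(2!) = 360 arrangements.

360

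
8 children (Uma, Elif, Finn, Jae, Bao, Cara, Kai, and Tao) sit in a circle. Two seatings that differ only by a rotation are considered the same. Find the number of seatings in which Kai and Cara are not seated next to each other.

Without the restriction there are (7)! = 5040 seatings.
Seatings with Kai beside Cara: treat them as a block with 2 internal orders, giving 2 × (6)! = 1440.
Subtracting, 5040 − 1440 = 3600.

3600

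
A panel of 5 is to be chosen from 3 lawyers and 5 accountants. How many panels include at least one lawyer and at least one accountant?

Total 5-person selections from all 8: C(8,5) = 56.
Selections missing a whole group: no lawyers → C(5,5) = 1; no accountants → C(3,5) = 0.
Both groups omitted at once is impossible, so 56 − 1 = 55.

55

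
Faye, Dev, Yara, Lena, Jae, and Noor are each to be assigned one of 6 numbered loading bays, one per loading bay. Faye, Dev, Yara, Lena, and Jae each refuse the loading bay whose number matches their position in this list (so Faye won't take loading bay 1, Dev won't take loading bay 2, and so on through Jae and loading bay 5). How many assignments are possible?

309

Let Aᵢ (for 1 ≤ i ≤ 5) be the placements that put person i in their forbidden loading bay. Any j of these fix j positions, leaving (6−j)! ways to fill the rest, and there are C(5,j) ways to pick which j.
By inclusion–exclusion, the number of valid placements is Σ_{j=0}^{5} (−1)^j C(5,j)·(6−j)!.
Computing: 720 − 600 + 240 − 60 + 10 − 1 = 309.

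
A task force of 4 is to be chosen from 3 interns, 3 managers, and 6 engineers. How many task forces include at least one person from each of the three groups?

Unrestricted: C(12,4) = 495 ways to pick any 4 of the 12.
Selections missing a whole group: no interns → C(9,4) = 126; no managers → C(9,4) = 126; no engineers → C(6,4) = 15.
Add back selections omitting two groups (i.e. drawn from a single group): C(3,4) + C(3,4) + C(6,4) = 15.
By inclusion–exclusion: 495 − 267 + 15 = 243.

243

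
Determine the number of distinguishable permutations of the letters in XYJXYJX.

The 7 letters of XYJXYJX have repeats: J appearing twice, X appearing 3 times, and Y appearing twice.
Dividing 7! = 5040 by 3!·2!·2! = 24 for the repeated letters gives 210.

210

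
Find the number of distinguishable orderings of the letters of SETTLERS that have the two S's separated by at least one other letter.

3780

Total arrangements of SETTLERS: 8!/(2!·2!·2!) = 5040.
If the two S's are adjacent, glue them into one block, leaving 7 items to arrange: (7)!/(2!·2!) = 1260 ways.
Subtracting, 5040 − 1260 = 3780 arrangements keep the S's apart.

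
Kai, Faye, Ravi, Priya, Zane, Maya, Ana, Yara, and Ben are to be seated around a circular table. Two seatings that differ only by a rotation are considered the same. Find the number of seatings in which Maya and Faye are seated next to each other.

10080

Treat {Maya, Faye} as one unit (2 internal orders) and seat the resulting 8 units around the table: (7)! circular arrangements.
So 2 × (7)! = 2 × 5040 = 10080.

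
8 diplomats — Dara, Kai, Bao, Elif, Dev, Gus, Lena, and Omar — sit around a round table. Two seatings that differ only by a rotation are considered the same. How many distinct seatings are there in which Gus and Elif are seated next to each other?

1440

Glue Gus and Elif into a block (2 internal orders). Seating 7 units around a circle gives (6)! arrangements.
So 2 × (6)! = 2 × 720 = 1440.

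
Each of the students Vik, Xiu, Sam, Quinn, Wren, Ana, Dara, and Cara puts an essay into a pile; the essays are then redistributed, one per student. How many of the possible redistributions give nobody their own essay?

Let Aᵢ be the assignments in which student i gets their own essay. We want the size of the complement of A₁∪…∪A_8.
By inclusion–exclusion this is Σ_{j=0}^{8} (−1)^j C(8,j)·(8−j)!.
Computing: 40320 − 40320 + 20160 − 6720 + 1680 − 336 + 56 − 8 + 1 = 14833.

14833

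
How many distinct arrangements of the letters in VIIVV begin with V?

With the first slot taken by V, it remains to arrange the other 4 letters (IIVV).
Those 4 letters have I appearing twice and V appearing twice, giving (4)!/(2!·2!) = 6.

6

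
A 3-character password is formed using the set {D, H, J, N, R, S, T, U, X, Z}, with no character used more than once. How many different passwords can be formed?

This is a permutation of 3 out of 10: P(10,3) = 10!/7!.
That product is 10 × 9 × 8 = 720.

720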